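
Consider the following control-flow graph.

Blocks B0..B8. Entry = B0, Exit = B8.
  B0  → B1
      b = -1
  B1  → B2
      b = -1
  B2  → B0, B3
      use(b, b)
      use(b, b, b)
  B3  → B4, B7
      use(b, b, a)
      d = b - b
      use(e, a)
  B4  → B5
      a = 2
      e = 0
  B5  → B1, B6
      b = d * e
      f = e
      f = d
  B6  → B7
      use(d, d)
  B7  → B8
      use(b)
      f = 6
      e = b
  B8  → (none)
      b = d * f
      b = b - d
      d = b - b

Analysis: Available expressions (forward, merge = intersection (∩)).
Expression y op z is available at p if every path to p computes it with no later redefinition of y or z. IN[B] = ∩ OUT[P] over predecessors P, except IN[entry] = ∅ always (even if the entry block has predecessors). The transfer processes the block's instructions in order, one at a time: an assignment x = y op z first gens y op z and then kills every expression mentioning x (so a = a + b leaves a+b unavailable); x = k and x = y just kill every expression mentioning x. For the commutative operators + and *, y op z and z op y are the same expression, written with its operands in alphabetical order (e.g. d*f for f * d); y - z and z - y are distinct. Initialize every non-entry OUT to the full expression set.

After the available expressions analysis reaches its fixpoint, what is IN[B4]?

Answer: {b-b}

Derivation:
Converged values:
  B0:   IN={}   OUT={}
  B1:   IN={}   OUT={}
  B2:   IN={}   OUT={}
  B3:   IN={}   OUT={b-b}
  B4:   IN={b-b}   OUT={b-b}
  B5:   IN={b-b}   OUT={d*e}
  B6:   IN={d*e}   OUT={d*e}
  B7:   IN={}   OUT={}
  B8:   IN={}   OUT={b-b}

Merge at B4: IN[B4] = OUT[B3] = {b-b}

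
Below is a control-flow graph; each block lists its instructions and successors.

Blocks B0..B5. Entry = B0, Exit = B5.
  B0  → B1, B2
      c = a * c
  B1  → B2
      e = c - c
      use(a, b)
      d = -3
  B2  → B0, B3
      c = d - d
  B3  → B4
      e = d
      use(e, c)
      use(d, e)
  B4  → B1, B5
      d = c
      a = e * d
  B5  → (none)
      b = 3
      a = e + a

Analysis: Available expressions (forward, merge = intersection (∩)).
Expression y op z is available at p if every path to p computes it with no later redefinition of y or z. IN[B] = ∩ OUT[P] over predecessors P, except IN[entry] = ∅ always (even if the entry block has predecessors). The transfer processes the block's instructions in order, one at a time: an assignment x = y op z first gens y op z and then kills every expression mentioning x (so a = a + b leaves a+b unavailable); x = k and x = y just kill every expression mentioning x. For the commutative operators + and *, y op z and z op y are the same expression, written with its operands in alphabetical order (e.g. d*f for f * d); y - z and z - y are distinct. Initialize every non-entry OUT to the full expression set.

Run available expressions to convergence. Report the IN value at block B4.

Fixpoint table:
  B0:   IN={}   OUT={}
  B1:   IN={}   OUT={c-c}
  B2:   IN={}   OUT={d-d}
  B3:   IN={d-d}   OUT={d-d}
  B4:   IN={d-d}   OUT={d*e}
  B5:   IN={d*e}   OUT={d*e}

Merge at B4: IN[B4] = OUT[B3] = {d-d}

Answer: {d-d}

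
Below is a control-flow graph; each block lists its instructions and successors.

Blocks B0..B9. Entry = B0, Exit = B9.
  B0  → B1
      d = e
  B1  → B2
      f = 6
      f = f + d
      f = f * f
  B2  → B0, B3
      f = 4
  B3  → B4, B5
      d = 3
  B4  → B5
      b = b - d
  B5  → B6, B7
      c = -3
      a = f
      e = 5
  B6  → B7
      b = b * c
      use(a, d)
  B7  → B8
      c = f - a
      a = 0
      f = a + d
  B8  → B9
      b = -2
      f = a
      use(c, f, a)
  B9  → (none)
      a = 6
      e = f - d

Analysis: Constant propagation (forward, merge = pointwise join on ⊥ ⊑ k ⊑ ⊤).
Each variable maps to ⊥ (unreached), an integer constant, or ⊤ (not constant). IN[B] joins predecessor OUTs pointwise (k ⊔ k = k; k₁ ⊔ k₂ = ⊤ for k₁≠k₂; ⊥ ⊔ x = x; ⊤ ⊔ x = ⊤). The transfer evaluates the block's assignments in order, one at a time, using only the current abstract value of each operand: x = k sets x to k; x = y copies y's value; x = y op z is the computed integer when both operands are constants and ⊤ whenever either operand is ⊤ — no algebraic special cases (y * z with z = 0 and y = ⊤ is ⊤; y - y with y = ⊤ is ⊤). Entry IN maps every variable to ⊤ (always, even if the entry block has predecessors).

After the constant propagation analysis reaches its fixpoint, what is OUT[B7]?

Fixpoint table:
  B0:   IN=(all ⊤)   OUT=(all ⊤)
  B1:   IN=(all ⊤)   OUT=(all ⊤)
  B2:   IN=(all ⊤)   OUT={f:4; rest ⊤}
  B3:   IN={f:4; rest ⊤}   OUT={d:3, f:4; rest ⊤}
  B4:   IN={d:3, f:4; rest ⊤}   OUT={d:3, f:4; rest ⊤}
  B5:   IN={d:3, f:4; rest ⊤}   OUT={a:4, c:-3, d:3, e:5, f:4; rest ⊤}
  B6:   IN={a:4, c:-3, d:3, e:5, f:4; rest ⊤}   OUT={a:4, c:-3, d:3, e:5, f:4; rest ⊤}
  B7:   IN={a:4, c:-3, d:3, e:5, f:4; rest ⊤}   OUT={a:0, c:0, d:3, e:5, f:3; rest ⊤}
  B8:   IN={a:0, c:0, d:3, e:5, f:3; rest ⊤}   OUT={a:0, b:-2, c:0, d:3, e:5, f:0; rest ⊤}
  B9:   IN={a:0, b:-2, c:0, d:3, e:5, f:0; rest ⊤}   OUT={a:6, b:-2, c:0, d:3, e:-3, f:0; rest ⊤}

Merge at B7: IN[B7] = OUT[B5] ⊔ OUT[B6] = {a: 4, b: ⊤, c: -3, d: 3, e: 5, f: 4}
Applying B7's transfer function to that IN value gives OUT[B7] (row B7 above).

Answer: {a: 0, b: ⊤, c: 0, d: 3, e: 5, f: 3}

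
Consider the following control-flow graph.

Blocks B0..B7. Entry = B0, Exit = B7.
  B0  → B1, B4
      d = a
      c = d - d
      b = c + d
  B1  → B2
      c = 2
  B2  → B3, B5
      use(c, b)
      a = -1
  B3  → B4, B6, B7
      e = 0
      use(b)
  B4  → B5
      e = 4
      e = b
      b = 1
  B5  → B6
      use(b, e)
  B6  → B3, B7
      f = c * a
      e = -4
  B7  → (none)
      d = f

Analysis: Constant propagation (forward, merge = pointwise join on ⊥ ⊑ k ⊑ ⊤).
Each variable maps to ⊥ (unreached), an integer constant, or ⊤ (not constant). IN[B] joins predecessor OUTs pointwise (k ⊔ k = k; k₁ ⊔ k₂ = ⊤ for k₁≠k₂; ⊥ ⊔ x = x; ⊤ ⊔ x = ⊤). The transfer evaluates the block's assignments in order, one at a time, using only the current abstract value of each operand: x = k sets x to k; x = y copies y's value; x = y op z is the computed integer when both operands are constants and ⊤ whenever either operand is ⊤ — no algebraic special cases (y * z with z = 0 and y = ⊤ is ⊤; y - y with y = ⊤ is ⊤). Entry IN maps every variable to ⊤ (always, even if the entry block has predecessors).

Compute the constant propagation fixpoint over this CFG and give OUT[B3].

Answer: {a: ⊤, b: ⊤, c: ⊤, d: ⊤, e: 0, f: ⊤}

Trace:
Converged values:
  B0:   IN=(all ⊤)   OUT=(all ⊤)
  B1:   IN=(all ⊤)   OUT={c:2; rest ⊤}
  B2:   IN={c:2; rest ⊤}   OUT={a:-1, c:2; rest ⊤}
  B3:   IN=(all ⊤)   OUT={e:0; rest ⊤}
  B4:   IN=(all ⊤)   OUT={b:1; rest ⊤}
  B5:   IN=(all ⊤)   OUT=(all ⊤)
  B6:   IN=(all ⊤)   OUT={e:-4; rest ⊤}
  B7:   IN=(all ⊤)   OUT=(all ⊤)

Merge at B3: IN[B3] = OUT[B2] ⊔ OUT[B6] = {a: ⊤, b: ⊤, c: ⊤, d: ⊤, e: ⊤, f: ⊤}
Applying B3's transfer function to that IN value gives OUT[B3] (row B3 above).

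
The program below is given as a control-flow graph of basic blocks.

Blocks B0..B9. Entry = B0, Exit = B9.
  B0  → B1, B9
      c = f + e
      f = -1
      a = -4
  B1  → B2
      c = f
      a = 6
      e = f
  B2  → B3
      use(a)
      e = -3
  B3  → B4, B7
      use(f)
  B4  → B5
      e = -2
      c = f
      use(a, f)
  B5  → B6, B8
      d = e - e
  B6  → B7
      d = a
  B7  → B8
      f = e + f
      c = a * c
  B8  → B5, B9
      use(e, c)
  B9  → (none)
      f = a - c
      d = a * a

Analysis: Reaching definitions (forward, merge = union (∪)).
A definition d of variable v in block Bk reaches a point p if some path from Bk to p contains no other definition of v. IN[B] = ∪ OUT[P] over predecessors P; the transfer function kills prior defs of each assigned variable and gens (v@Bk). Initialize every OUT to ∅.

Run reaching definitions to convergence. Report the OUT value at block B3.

Answer: {a@B1, c@B1, e@B2, f@B0}

Trace:
Converged values:
  B0:  IN={}  OUT={a@B0, c@B0, f@B0}
  B1:  IN={a@B0, c@B0, f@B0}  OUT={a@B1, c@B1, e@B1, f@B0}
  B2:  IN={a@B1, c@B1, e@B1, f@B0}  OUT={a@B1, c@B1, e@B2, f@B0}
  B3:  IN={a@B1, c@B1, e@B2, f@B0}  OUT={a@B1, c@B1, e@B2, f@B0}
  B4:  IN={a@B1, c@B1, e@B2, f@B0}  OUT={a@B1, c@B4, e@B4, f@B0}
  B5:  IN={a@B1, c@B4, c@B7, d@B5, d@B6, e@B2, e@B4, f@B0, f@B7}  OUT={a@B1, c@B4, c@B7, d@B5, e@B2, e@B4, f@B0, f@B7}
  B6:  IN={a@B1, c@B4, c@B7, d@B5, e@B2, e@B4, f@B0, f@B7}  OUT={a@B1, c@B4, c@B7, d@B6, e@B2, e@B4, f@B0, f@B7}
  B7:  IN={a@B1, c@B1, c@B4, c@B7, d@B6, e@B2, e@B4, f@B0, f@B7}  OUT={a@B1, c@B7, d@B6, e@B2, e@B4, f@B7}
  B8:  IN={a@B1, c@B4, c@B7, d@B5, d@B6, e@B2, e@B4, f@B0, f@B7}  OUT={a@B1, c@B4, c@B7, d@B5, d@B6, e@B2, e@B4, f@B0, f@B7}
  B9:  IN={a@B0, a@B1, c@B0, c@B4, c@B7, d@B5, d@B6, e@B2, e@B4, f@B0, f@B7}  OUT={a@B0, a@B1, c@B0, c@B4, c@B7, d@B9, e@B2, e@B4, f@B9}

Merge at B3: IN[B3] = OUT[B2] = {a@B1, c@B1, e@B2, f@B0}
Applying B3's transfer function to that IN value gives OUT[B3] (row B3 above).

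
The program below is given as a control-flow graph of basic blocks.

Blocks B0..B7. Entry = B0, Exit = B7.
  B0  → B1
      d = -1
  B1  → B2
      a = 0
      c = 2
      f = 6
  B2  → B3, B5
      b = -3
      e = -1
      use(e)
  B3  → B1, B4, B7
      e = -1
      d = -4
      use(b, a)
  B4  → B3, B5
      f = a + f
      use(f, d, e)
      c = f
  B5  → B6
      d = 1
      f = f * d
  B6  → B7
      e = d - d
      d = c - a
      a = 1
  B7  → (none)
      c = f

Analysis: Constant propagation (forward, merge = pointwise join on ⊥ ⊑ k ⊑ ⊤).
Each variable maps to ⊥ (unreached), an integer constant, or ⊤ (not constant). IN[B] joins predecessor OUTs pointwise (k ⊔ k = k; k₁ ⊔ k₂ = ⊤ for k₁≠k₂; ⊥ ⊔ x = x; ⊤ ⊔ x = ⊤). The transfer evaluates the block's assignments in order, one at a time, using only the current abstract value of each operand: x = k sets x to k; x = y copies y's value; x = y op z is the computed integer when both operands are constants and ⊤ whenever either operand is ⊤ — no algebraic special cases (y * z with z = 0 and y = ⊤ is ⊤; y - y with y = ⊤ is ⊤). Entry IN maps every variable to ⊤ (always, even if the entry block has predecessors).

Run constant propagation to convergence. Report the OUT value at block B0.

Fixpoint table:
  B0:   IN=(all ⊤)   OUT={d:-1; rest ⊤}
  B1:   IN=(all ⊤)   OUT={a:0, c:2, f:6; rest ⊤}
  B2:   IN={a:0, c:2, f:6; rest ⊤}   OUT={a:0, b:-3, c:2, e:-1, f:6; rest ⊤}
  B3:   IN={a:0, b:-3, e:-1, f:6; rest ⊤}   OUT={a:0, b:-3, d:-4, e:-1, f:6; rest ⊤}
  B4:   IN={a:0, b:-3, d:-4, e:-1, f:6; rest ⊤}   OUT={a:0, b:-3, c:6, d:-4, e:-1, f:6; rest ⊤}
  B5:   IN={a:0, b:-3, e:-1, f:6; rest ⊤}   OUT={a:0, b:-3, d:1, e:-1, f:6; rest ⊤}
  B6:   IN={a:0, b:-3, d:1, e:-1, f:6; rest ⊤}   OUT={a:1, b:-3, e:0, f:6; rest ⊤}
  B7:   IN={b:-3, f:6; rest ⊤}   OUT={b:-3, c:6, f:6; rest ⊤}

B0 is the boundary node: IN[B0] = {a: ⊤, b: ⊤, c: ⊤, d: ⊤, e: ⊤, f: ⊤}
Applying B0's transfer function to that IN value gives OUT[B0] (row B0 above).

Answer: {a: ⊤, b: ⊤, c: ⊤, d: -1, e: ⊤, f: ⊤}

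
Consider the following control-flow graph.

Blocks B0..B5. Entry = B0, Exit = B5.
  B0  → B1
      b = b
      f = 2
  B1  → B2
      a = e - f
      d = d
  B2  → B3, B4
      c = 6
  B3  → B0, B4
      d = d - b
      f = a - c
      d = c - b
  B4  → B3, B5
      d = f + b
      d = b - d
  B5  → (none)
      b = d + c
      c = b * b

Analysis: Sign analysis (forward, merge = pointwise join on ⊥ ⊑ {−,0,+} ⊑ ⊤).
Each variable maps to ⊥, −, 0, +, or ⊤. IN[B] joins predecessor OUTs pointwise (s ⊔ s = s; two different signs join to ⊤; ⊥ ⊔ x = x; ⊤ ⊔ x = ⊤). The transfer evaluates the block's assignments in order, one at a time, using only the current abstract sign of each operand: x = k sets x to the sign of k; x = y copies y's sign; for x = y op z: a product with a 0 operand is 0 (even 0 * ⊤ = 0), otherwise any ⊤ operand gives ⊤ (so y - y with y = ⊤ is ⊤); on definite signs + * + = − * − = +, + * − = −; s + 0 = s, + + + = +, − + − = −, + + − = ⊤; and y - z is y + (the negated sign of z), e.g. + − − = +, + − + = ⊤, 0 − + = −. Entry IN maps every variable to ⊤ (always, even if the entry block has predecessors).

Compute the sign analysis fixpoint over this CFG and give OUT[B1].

Fixpoint table:
  B0: | IN=(all ⊤) | OUT={f:+; rest ⊤}
  B1: | IN={f:+; rest ⊤} | OUT={f:+; rest ⊤}
  B2: | IN={f:+; rest ⊤} | OUT={c:+, f:+; rest ⊤}
  B3: | IN={c:+; rest ⊤} | OUT={c:+; rest ⊤}
  B4: | IN={c:+; rest ⊤} | OUT={c:+; rest ⊤}
  B5: | IN={c:+; rest ⊤} | OUT=(all ⊤)

Merge at B1: IN[B1] = OUT[B0] = {a: ⊤, b: ⊤, c: ⊤, d: ⊤, e: ⊤, f: +}
Applying B1's transfer function to that IN value gives OUT[B1] (row B1 above).

Answer: {a: ⊤, b: ⊤, c: ⊤, d: ⊤, e: ⊤, f: +}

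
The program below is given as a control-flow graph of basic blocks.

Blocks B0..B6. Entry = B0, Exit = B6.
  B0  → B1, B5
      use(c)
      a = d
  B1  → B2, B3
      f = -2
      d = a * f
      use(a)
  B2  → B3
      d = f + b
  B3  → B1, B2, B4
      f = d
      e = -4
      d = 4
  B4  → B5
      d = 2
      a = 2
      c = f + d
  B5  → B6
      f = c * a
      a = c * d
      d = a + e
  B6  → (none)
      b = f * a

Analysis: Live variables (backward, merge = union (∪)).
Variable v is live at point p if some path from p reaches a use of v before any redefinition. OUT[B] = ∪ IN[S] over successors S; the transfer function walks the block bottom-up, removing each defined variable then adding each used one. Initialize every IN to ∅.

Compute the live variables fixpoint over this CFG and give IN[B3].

Answer: {a, b, d}

Trace:
Fixpoint table:
  B0:  IN={b, c, d, e}  OUT={a, b, c, d, e}
  B1:  IN={a, b}  OUT={a, b, d, f}
  B2:  IN={a, b, f}  OUT={a, b, d}
  B3:  IN={a, b, d}  OUT={a, b, e, f}
  B4:  IN={e, f}  OUT={a, c, d, e}
  B5:  IN={a, c, d, e}  OUT={a, f}
  B6:  IN={a, f}  OUT={}

Merge at B3: OUT[B3] = IN[B1] ⊔ IN[B2] ⊔ IN[B4] = {a, b, e, f}
Applying B3's transfer function to that OUT value gives IN[B3] (row B3 above).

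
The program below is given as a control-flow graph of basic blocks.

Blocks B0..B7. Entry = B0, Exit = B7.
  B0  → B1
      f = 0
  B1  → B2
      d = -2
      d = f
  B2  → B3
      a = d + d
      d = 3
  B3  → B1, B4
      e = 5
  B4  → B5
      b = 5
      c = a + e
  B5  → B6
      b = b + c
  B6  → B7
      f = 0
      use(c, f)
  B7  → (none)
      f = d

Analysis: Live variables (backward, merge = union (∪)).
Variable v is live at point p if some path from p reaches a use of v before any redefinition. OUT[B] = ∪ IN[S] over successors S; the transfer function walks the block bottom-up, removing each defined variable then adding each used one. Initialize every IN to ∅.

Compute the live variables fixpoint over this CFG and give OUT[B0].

Answer: {f}

Trace:
Fixpoint table:
  B0: | IN={} | OUT={f}
  B1: | IN={f} | OUT={d, f}
  B2: | IN={d, f} | OUT={a, d, f}
  B3: | IN={a, d, f} | OUT={a, d, e, f}
  B4: | IN={a, d, e} | OUT={b, c, d}
  B5: | IN={b, c, d} | OUT={c, d}
  B6: | IN={c, d} | OUT={d}
  B7: | IN={d} | OUT={}

Merge at B0: OUT[B0] = IN[B1] = {f}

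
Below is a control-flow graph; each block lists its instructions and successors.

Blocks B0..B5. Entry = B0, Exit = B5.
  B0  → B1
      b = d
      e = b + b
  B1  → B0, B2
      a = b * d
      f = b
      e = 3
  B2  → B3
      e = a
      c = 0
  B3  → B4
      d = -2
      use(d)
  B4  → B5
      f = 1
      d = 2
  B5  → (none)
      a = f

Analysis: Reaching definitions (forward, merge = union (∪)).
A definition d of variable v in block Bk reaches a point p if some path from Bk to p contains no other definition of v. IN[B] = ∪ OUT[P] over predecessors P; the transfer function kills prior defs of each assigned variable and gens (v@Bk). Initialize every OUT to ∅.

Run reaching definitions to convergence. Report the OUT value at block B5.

Per-block solution:
  B0:   IN={a@B1, b@B0, e@B1, f@B1}   OUT={a@B1, b@B0, e@B0, f@B1}
  B1:   IN={a@B1, b@B0, e@B0, f@B1}   OUT={a@B1, b@B0, e@B1, f@B1}
  B2:   IN={a@B1, b@B0, e@B1, f@B1}   OUT={a@B1, b@B0, c@B2, e@B2, f@B1}
  B3:   IN={a@B1, b@B0, c@B2, e@B2, f@B1}   OUT={a@B1, b@B0, c@B2, d@B3, e@B2, f@B1}
  B4:   IN={a@B1, b@B0, c@B2, d@B3, e@B2, f@B1}   OUT={a@B1, b@B0, c@B2, d@B4, e@B2, f@B4}
  B5:   IN={a@B1, b@B0, c@B2, d@B4, e@B2, f@B4}   OUT={a@B5, b@B0, c@B2, d@B4, e@B2, f@B4}

Merge at B5: IN[B5] = OUT[B4] = {a@B1, b@B0, c@B2, d@B4, e@B2, f@B4}
Applying B5's transfer function to that IN value gives OUT[B5] (row B5 above).

Answer: {a@B5, b@B0, c@B2, d@B4, e@B2, f@B4}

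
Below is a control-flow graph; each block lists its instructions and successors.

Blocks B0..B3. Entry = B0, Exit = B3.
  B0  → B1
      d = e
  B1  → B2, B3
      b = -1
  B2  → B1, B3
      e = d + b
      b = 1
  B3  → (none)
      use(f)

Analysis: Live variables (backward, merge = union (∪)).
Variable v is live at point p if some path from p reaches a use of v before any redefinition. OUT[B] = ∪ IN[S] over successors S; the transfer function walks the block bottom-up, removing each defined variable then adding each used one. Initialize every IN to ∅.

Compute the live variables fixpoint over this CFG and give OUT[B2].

Fixpoint table:
  B0: | IN={e, f} | OUT={d, f}
  B1: | IN={d, f} | OUT={b, d, f}
  B2: | IN={b, d, f} | OUT={d, f}
  B3: | IN={f} | OUT={}

Merge at B2: OUT[B2] = IN[B1] ⊔ IN[B3] = {d, f}

Answer: {d, f}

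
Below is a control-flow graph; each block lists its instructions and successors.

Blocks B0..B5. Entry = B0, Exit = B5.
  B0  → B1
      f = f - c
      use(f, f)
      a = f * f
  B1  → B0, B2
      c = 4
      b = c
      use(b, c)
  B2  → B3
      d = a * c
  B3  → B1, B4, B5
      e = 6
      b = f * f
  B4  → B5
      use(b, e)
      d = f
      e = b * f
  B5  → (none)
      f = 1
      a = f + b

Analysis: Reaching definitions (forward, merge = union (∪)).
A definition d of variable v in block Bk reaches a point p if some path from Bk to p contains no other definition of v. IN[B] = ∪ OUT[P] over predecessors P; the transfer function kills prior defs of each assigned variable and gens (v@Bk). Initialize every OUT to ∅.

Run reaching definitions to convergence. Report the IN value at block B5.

Answer: {a@B0, b@B3, c@B1, d@B2, d@B4, e@B3, e@B4, f@B0}

Working:
Converged values:
  B0: | IN={a@B0, b@B1, c@B1, d@B2, e@B3, f@B0} | OUT={a@B0, b@B1, c@B1, d@B2, e@B3, f@B0}
  B1: | IN={a@B0, b@B1, b@B3, c@B1, d@B2, e@B3, f@B0} | OUT={a@B0, b@B1, c@B1, d@B2, e@B3, f@B0}
  B2: | IN={a@B0, b@B1, c@B1, d@B2, e@B3, f@B0} | OUT={a@B0, b@B1, c@B1, d@B2, e@B3, f@B0}
  B3: | IN={a@B0, b@B1, c@B1, d@B2, e@B3, f@B0} | OUT={a@B0, b@B3, c@B1, d@B2, e@B3, f@B0}
  B4: | IN={a@B0, b@B3, c@B1, d@B2, e@B3, f@B0} | OUT={a@B0, b@B3, c@B1, d@B4, e@B4, f@B0}
  B5: | IN={a@B0, b@B3, c@B1, d@B2, d@B4, e@B3, e@B4, f@B0} | OUT={a@B5, b@B3, c@B1, d@B2, d@B4, e@B3, e@B4, f@B5}

Merge at B5: IN[B5] = OUT[B3] ⊔ OUT[B4] = {a@B0, b@B3, c@B1, d@B2, d@B4, e@B3, e@B4, f@B0}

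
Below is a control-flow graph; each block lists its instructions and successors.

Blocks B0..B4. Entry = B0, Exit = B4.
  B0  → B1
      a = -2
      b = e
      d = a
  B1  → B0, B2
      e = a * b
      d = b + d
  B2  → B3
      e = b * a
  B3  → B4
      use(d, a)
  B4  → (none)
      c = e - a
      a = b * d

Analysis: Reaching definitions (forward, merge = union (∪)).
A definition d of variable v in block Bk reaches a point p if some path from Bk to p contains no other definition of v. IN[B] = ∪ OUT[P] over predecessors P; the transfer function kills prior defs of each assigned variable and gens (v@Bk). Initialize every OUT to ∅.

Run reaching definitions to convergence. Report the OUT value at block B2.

Answer: {a@B0, b@B0, d@B1, e@B2}

Derivation:
Converged values:
  B0: | IN={a@B0, b@B0, d@B1, e@B1} | OUT={a@B0, b@B0, d@B0, e@B1}
  B1: | IN={a@B0, b@B0, d@B0, e@B1} | OUT={a@B0, b@B0, d@B1, e@B1}
  B2: | IN={a@B0, b@B0, d@B1, e@B1} | OUT={a@B0, b@B0, d@B1, e@B2}
  B3: | IN={a@B0, b@B0, d@B1, e@B2} | OUT={a@B0, b@B0, d@B1, e@B2}
  B4: | IN={a@B0, b@B0, d@B1, e@B2} | OUT={a@B4, b@B0, c@B4, d@B1, e@B2}

Merge at B2: IN[B2] = OUT[B1] = {a@B0, b@B0, d@B1, e@B1}
Applying B2's transfer function to that IN value gives OUT[B2] (row B2 above).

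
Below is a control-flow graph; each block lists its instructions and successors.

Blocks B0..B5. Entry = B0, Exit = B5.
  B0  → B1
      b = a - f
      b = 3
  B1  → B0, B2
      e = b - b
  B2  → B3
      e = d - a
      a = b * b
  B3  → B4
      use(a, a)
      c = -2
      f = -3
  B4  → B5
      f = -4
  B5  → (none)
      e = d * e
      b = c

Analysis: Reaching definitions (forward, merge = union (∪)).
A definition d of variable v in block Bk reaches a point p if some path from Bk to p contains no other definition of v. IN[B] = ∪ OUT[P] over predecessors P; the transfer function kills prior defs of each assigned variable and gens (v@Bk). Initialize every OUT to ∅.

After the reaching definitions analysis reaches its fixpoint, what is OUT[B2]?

Per-block solution:
  B0:  IN={b@B0, e@B1}  OUT={b@B0, e@B1}
  B1:  IN={b@B0, e@B1}  OUT={b@B0, e@B1}
  B2:  IN={b@B0, e@B1}  OUT={a@B2, b@B0, e@B2}
  B3:  IN={a@B2, b@B0, e@B2}  OUT={a@B2, b@B0, c@B3, e@B2, f@B3}
  B4:  IN={a@B2, b@B0, c@B3, e@B2, f@B3}  OUT={a@B2, b@B0, c@B3, e@B2, f@B4}
  B5:  IN={a@B2, b@B0, c@B3, e@B2, f@B4}  OUT={a@B2, b@B5, c@B3, e@B5, f@B4}

Merge at B2: IN[B2] = OUT[B1] = {b@B0, e@B1}
Applying B2's transfer function to that IN value gives OUT[B2] (row B2 above).

Answer: {a@B2, b@B0, e@B2}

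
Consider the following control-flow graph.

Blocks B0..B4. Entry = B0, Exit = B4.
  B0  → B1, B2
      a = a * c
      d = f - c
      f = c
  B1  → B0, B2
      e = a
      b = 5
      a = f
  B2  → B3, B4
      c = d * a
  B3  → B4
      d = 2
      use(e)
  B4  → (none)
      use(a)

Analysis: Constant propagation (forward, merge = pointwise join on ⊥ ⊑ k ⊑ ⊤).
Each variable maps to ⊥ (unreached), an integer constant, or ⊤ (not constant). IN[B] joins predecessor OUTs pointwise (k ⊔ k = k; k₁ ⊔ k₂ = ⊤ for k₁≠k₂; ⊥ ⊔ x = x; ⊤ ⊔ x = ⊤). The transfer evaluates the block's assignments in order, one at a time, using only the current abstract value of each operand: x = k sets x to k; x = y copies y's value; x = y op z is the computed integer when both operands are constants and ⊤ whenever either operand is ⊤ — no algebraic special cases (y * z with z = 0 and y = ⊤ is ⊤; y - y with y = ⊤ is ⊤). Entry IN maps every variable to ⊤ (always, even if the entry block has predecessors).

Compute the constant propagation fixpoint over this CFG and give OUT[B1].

Converged values:
  B0:   IN=(all ⊤)   OUT=(all ⊤)
  B1:   IN=(all ⊤)   OUT={b:5; rest ⊤}
  B2:   IN=(all ⊤)   OUT=(all ⊤)
  B3:   IN=(all ⊤)   OUT={d:2; rest ⊤}
  B4:   IN=(all ⊤)   OUT=(all ⊤)

Merge at B1: IN[B1] = OUT[B0] = {a: ⊤, b: ⊤, c: ⊤, d: ⊤, e: ⊤, f: ⊤}
Applying B1's transfer function to that IN value gives OUT[B1] (row B1 above).

Answer: {a: ⊤, b: 5, c: ⊤, d: ⊤, e: ⊤, f: ⊤}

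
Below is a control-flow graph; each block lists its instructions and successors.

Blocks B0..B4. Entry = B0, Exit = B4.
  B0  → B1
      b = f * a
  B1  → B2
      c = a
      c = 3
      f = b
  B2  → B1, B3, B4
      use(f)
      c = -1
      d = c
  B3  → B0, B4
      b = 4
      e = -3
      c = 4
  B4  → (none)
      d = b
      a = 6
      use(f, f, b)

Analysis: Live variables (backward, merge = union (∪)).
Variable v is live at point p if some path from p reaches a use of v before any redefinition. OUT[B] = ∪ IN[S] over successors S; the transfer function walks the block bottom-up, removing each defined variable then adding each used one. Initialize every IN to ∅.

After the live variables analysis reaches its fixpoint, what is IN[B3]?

Converged values:
  B0: | IN={a, f} | OUT={a, b}
  B1: | IN={a, b} | OUT={a, b, f}
  B2: | IN={a, b, f} | OUT={a, b, f}
  B3: | IN={a, f} | OUT={a, b, f}
  B4: | IN={b, f} | OUT={}

Merge at B3: OUT[B3] = IN[B0] ⊔ IN[B4] = {a, b, f}
Applying B3's transfer function to that OUT value gives IN[B3] (row B3 above).

Answer: {a, f}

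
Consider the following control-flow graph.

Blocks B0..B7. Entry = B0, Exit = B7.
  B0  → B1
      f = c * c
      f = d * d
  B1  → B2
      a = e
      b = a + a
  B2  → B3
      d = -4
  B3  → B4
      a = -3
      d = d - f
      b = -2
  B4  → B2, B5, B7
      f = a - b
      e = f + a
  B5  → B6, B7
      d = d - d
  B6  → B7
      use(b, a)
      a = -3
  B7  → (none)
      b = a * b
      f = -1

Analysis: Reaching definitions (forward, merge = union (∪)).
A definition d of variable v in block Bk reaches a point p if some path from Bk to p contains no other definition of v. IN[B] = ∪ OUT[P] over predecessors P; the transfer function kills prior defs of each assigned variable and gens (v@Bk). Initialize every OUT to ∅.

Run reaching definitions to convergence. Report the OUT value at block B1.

Answer: {a@B1, b@B1, f@B0}

Working:
Per-block solution:
  B0:   IN={}   OUT={f@B0}
  B1:   IN={f@B0}   OUT={a@B1, b@B1, f@B0}
  B2:   IN={a@B1, a@B3, b@B1, b@B3, d@B3, e@B4, f@B0, f@B4}   OUT={a@B1, a@B3, b@B1, b@B3, d@B2, e@B4, f@B0, f@B4}
  B3:   IN={a@B1, a@B3, b@B1, b@B3, d@B2, e@B4, f@B0, f@B4}   OUT={a@B3, b@B3, d@B3, e@B4, f@B0, f@B4}
  B4:   IN={a@B3, b@B3, d@B3, e@B4, f@B0, f@B4}   OUT={a@B3, b@B3, d@B3, e@B4, f@B4}
  B5:   IN={a@B3, b@B3, d@B3, e@B4, f@B4}   OUT={a@B3, b@B3, d@B5, e@B4, f@B4}
  B6:   IN={a@B3, b@B3, d@B5, e@B4, f@B4}   OUT={a@B6, b@B3, d@B5, e@B4, f@B4}
  B7:   IN={a@B3, a@B6, b@B3, d@B3, d@B5, e@B4, f@B4}   OUT={a@B3, a@B6, b@B7, d@B3, d@B5, e@B4, f@B7}

Merge at B1: IN[B1] = OUT[B0] = {f@B0}
Applying B1's transfer function to that IN value gives OUT[B1] (row B1 above).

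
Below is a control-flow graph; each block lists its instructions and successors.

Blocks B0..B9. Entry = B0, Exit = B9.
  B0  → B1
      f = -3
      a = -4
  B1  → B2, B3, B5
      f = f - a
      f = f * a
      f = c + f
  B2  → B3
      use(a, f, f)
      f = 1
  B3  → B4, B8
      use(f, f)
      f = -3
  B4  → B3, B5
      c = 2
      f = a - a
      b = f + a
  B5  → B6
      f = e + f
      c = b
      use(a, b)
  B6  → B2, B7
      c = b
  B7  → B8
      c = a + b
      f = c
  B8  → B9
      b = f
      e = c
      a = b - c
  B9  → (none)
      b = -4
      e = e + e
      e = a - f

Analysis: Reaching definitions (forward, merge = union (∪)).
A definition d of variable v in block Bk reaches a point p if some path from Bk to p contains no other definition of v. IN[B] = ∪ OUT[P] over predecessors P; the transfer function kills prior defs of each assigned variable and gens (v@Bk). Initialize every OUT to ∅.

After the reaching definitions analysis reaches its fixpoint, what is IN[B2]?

Per-block solution:
  B0:  IN={}  OUT={a@B0, f@B0}
  B1:  IN={a@B0, f@B0}  OUT={a@B0, f@B1}
  B2:  IN={a@B0, b@B4, c@B6, f@B1, f@B5}  OUT={a@B0, b@B4, c@B6, f@B2}
  B3:  IN={a@B0, b@B4, c@B4, c@B6, f@B1, f@B2, f@B4}  OUT={a@B0, b@B4, c@B4, c@B6, f@B3}
  B4:  IN={a@B0, b@B4, c@B4, c@B6, f@B3}  OUT={a@B0, b@B4, c@B4, f@B4}
  B5:  IN={a@B0, b@B4, c@B4, f@B1, f@B4}  OUT={a@B0, b@B4, c@B5, f@B5}
  B6:  IN={a@B0, b@B4, c@B5, f@B5}  OUT={a@B0, b@B4, c@B6, f@B5}
  B7:  IN={a@B0, b@B4, c@B6, f@B5}  OUT={a@B0, b@B4, c@B7, f@B7}
  B8:  IN={a@B0, b@B4, c@B4, c@B6, c@B7, f@B3, f@B7}  OUT={a@B8, b@B8, c@B4, c@B6, c@B7, e@B8, f@B3, f@B7}
  B9:  IN={a@B8, b@B8, c@B4, c@B6, c@B7, e@B8, f@B3, f@B7}  OUT={a@B8, b@B9, c@B4, c@B6, c@B7, e@B9, f@B3, f@B7}

Merge at B2: IN[B2] = OUT[B1] ⊔ OUT[B6] = {a@B0, b@B4, c@B6, f@B1, f@B5}

Answer: {a@B0, b@B4, c@B6, f@B1, f@B5}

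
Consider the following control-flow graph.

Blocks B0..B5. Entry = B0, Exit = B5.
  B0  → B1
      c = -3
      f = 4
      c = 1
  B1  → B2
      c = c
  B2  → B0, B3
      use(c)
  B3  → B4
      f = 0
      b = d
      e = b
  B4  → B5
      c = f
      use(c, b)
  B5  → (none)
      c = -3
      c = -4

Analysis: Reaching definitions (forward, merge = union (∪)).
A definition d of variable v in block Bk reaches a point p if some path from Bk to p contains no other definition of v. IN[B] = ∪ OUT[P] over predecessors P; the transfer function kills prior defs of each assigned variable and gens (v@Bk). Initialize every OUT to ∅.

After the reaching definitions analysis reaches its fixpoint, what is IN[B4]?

Per-block solution:
  B0:  IN={c@B1, f@B0}  OUT={c@B0, f@B0}
  B1:  IN={c@B0, f@B0}  OUT={c@B1, f@B0}
  B2:  IN={c@B1, f@B0}  OUT={c@B1, f@B0}
  B3:  IN={c@B1, f@B0}  OUT={b@B3, c@B1, e@B3, f@B3}
  B4:  IN={b@B3, c@B1, e@B3, f@B3}  OUT={b@B3, c@B4, e@B3, f@B3}
  B5:  IN={b@B3, c@B4, e@B3, f@B3}  OUT={b@B3, c@B5, e@B3, f@B3}

Merge at B4: IN[B4] = OUT[B3] = {b@B3, c@B1, e@B3, f@B3}

Answer: {b@B3, c@B1, e@B3, f@B3}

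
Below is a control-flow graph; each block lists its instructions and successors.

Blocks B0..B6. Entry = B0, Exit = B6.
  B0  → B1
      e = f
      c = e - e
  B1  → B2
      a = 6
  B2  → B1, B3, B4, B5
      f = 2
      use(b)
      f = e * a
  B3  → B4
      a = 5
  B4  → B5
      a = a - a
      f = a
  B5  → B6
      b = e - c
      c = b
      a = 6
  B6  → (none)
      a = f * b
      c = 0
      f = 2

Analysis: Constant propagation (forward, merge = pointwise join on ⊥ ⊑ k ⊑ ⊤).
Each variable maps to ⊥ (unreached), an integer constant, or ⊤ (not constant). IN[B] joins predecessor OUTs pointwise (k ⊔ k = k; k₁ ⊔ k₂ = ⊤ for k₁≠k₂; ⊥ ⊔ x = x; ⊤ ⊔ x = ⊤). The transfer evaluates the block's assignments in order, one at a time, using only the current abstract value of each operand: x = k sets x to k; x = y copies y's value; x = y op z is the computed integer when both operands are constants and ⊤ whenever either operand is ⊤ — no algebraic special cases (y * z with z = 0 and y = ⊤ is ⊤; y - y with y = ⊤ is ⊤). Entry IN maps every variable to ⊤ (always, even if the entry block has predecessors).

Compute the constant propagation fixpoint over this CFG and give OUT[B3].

Fixpoint table:
  B0:   IN=(all ⊤)   OUT=(all ⊤)
  B1:   IN=(all ⊤)   OUT={a:6; rest ⊤}
  B2:   IN={a:6; rest ⊤}   OUT={a:6; rest ⊤}
  B3:   IN={a:6; rest ⊤}   OUT={a:5; rest ⊤}
  B4:   IN=(all ⊤)   OUT=(all ⊤)
  B5:   IN=(all ⊤)   OUT={a:6; rest ⊤}
  B6:   IN={a:6; rest ⊤}   OUT={c:0, f:2; rest ⊤}

Merge at B3: IN[B3] = OUT[B2] = {a: 6, b: ⊤, c: ⊤, d: ⊤, e: ⊤, f: ⊤}
Applying B3's transfer function to that IN value gives OUT[B3] (row B3 above).

Answer: {a: 5, b: ⊤, c: ⊤, d: ⊤, e: ⊤, f: ⊤}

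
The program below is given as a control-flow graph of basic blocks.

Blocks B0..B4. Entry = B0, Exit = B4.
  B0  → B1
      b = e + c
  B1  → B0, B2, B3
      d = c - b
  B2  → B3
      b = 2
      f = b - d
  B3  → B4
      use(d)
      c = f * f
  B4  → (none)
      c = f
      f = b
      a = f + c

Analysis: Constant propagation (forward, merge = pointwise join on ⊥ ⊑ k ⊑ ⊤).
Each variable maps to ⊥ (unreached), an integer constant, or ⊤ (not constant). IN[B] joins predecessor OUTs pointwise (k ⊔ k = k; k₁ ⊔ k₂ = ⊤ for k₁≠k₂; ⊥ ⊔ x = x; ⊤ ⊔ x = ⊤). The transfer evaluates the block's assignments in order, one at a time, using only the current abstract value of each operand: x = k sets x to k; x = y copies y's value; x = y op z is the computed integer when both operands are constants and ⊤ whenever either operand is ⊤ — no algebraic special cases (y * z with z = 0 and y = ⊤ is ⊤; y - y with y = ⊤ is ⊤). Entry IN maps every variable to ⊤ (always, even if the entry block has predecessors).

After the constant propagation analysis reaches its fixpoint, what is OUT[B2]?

Per-block solution:
  B0:  IN=(all ⊤)  OUT=(all ⊤)
  B1:  IN=(all ⊤)  OUT=(all ⊤)
  B2:  IN=(all ⊤)  OUT={b:2; rest ⊤}
  B3:  IN=(all ⊤)  OUT=(all ⊤)
  B4:  IN=(all ⊤)  OUT=(all ⊤)

Merge at B2: IN[B2] = OUT[B1] = {a: ⊤, b: ⊤, c: ⊤, d: ⊤, e: ⊤, f: ⊤}
Applying B2's transfer function to that IN value gives OUT[B2] (row B2 above).

Answer: {a: ⊤, b: 2, c: ⊤, d: ⊤, e: ⊤, f: ⊤}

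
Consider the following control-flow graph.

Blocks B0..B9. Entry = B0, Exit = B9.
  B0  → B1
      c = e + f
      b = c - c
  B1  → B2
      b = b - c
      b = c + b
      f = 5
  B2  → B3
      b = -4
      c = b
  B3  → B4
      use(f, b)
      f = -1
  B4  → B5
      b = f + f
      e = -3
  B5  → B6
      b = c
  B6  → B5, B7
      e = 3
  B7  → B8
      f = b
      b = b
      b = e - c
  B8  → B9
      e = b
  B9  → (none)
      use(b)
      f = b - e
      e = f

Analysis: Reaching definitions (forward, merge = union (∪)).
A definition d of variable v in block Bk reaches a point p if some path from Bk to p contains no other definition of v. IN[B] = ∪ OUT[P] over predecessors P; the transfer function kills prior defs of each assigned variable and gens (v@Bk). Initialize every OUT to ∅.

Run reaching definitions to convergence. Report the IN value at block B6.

Converged values:
  B0:  IN={}  OUT={b@B0, c@B0}
  B1:  IN={b@B0, c@B0}  OUT={b@B1, c@B0, f@B1}
  B2:  IN={b@B1, c@B0, f@B1}  OUT={b@B2, c@B2, f@B1}
  B3:  IN={b@B2, c@B2, f@B1}  OUT={b@B2, c@B2, f@B3}
  B4:  IN={b@B2, c@B2, f@B3}  OUT={b@B4, c@B2, e@B4, f@B3}
  B5:  IN={b@B4, b@B5, c@B2, e@B4, e@B6, f@B3}  OUT={b@B5, c@B2, e@B4, e@B6, f@B3}
  B6:  IN={b@B5, c@B2, e@B4, e@B6, f@B3}  OUT={b@B5, c@B2, e@B6, f@B3}
  B7:  IN={b@B5, c@B2, e@B6, f@B3}  OUT={b@B7, c@B2, e@B6, f@B7}
  B8:  IN={b@B7, c@B2, e@B6, f@B7}  OUT={b@B7, c@B2, e@B8, f@B7}
  B9:  IN={b@B7, c@B2, e@B8, f@B7}  OUT={b@B7, c@B2, e@B9, f@B9}

Merge at B6: IN[B6] = OUT[B5] = {b@B5, c@B2, e@B4, e@B6, f@B3}

Answer: {b@B5, c@B2, e@B4, e@B6, f@B3}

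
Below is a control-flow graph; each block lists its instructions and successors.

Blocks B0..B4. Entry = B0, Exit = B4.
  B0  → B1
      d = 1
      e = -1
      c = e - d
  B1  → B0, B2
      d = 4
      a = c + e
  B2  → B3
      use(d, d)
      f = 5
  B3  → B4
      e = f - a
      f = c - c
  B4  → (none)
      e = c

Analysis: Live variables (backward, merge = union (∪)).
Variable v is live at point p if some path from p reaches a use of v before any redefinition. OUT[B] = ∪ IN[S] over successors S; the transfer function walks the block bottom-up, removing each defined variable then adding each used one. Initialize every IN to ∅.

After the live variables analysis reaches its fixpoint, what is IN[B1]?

Answer: {c, e}

Working:
Converged values:
  B0: | IN={} | OUT={c, e}
  B1: | IN={c, e} | OUT={a, c, d}
  B2: | IN={a, c, d} | OUT={a, c, f}
  B3: | IN={a, c, f} | OUT={c}
  B4: | IN={c} | OUT={}

Merge at B1: OUT[B1] = IN[B0] ⊔ IN[B2] = {a, c, d}
Applying B1's transfer function to that OUT value gives IN[B1] (row B1 above).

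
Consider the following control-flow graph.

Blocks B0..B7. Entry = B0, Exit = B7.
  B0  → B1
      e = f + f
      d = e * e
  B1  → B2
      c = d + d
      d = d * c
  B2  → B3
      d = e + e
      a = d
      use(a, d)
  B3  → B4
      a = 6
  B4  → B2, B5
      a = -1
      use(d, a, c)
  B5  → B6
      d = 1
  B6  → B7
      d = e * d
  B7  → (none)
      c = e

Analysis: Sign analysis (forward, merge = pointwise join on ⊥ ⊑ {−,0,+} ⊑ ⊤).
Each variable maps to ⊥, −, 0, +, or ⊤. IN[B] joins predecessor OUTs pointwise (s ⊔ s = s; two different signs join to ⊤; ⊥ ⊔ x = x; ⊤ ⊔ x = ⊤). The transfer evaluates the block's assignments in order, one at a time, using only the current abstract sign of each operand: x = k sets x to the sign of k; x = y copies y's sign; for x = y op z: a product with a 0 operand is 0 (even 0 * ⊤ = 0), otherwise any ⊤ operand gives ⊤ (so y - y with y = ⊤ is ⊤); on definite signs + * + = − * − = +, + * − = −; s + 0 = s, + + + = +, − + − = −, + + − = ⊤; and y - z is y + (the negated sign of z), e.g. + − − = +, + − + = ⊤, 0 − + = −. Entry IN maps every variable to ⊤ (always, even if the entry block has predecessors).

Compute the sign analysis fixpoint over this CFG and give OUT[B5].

Answer: {a: -, b: ⊤, c: ⊤, d: +, e: ⊤, f: ⊤}

Working:
Converged values:
  B0:   IN=(all ⊤)   OUT=(all ⊤)
  B1:   IN=(all ⊤)   OUT=(all ⊤)
  B2:   IN=(all ⊤)   OUT=(all ⊤)
  B3:   IN=(all ⊤)   OUT={a:+; rest ⊤}
  B4:   IN={a:+; rest ⊤}   OUT={a:-; rest ⊤}
  B5:   IN={a:-; rest ⊤}   OUT={a:-, d:+; rest ⊤}
  B6:   IN={a:-, d:+; rest ⊤}   OUT={a:-; rest ⊤}
  B7:   IN={a:-; rest ⊤}   OUT={a:-; rest ⊤}

Merge at B5: IN[B5] = OUT[B4] = {a: -, b: ⊤, c: ⊤, d: ⊤, e: ⊤, f: ⊤}
Applying B5's transfer function to that IN value gives OUT[B5] (row B5 above).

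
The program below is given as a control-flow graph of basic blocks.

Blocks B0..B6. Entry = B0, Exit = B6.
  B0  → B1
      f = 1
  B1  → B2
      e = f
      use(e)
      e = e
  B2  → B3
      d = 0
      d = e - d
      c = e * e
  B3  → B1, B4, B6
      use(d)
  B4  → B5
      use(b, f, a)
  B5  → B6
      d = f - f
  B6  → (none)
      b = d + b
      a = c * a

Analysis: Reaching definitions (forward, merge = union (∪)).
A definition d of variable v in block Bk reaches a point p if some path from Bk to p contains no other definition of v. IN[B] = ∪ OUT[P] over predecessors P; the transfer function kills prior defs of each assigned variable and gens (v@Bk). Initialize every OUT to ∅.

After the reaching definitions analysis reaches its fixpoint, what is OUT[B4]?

Per-block solution:
  B0:   IN={}   OUT={f@B0}
  B1:   IN={c@B2, d@B2, e@B1, f@B0}   OUT={c@B2, d@B2, e@B1, f@B0}
  B2:   IN={c@B2, d@B2, e@B1, f@B0}   OUT={c@B2, d@B2, e@B1, f@B0}
  B3:   IN={c@B2, d@B2, e@B1, f@B0}   OUT={c@B2, d@B2, e@B1, f@B0}
  B4:   IN={c@B2, d@B2, e@B1, f@B0}   OUT={c@B2, d@B2, e@B1, f@B0}
  B5:   IN={c@B2, d@B2, e@B1, f@B0}   OUT={c@B2, d@B5, e@B1, f@B0}
  B6:   IN={c@B2, d@B2, d@B5, e@B1, f@B0}   OUT={a@B6, b@B6, c@B2, d@B2, d@B5, e@B1, f@B0}

Merge at B4: IN[B4] = OUT[B3] = {c@B2, d@B2, e@B1, f@B0}
Applying B4's transfer function to that IN value gives OUT[B4] (row B4 above).

Answer: {c@B2, d@B2, e@B1, f@B0}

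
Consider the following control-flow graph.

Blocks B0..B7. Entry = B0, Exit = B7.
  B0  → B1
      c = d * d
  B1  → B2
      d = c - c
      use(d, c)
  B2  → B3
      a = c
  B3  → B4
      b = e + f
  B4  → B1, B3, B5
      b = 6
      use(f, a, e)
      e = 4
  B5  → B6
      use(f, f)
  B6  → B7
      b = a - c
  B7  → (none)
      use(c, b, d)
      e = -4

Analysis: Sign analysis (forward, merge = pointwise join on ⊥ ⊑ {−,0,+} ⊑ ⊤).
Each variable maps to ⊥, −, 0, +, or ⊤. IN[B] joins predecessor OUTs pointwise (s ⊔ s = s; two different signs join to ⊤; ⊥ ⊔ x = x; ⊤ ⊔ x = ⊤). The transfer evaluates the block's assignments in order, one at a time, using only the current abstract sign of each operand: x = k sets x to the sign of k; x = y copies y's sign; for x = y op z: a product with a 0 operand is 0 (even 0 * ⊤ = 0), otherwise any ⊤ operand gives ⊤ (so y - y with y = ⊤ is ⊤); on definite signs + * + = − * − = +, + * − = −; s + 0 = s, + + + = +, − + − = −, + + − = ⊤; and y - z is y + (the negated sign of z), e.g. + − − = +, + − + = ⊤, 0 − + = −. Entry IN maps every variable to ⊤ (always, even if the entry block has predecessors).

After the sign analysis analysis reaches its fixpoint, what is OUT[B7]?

Answer: {a: ⊤, b: ⊤, c: ⊤, d: ⊤, e: -, f: ⊤}

Derivation:
Fixpoint table:
  B0:  IN=(all ⊤)  OUT=(all ⊤)
  B1:  IN=(all ⊤)  OUT=(all ⊤)
  B2:  IN=(all ⊤)  OUT=(all ⊤)
  B3:  IN=(all ⊤)  OUT=(all ⊤)
  B4:  IN=(all ⊤)  OUT={b:+, e:+; rest ⊤}
  B5:  IN={b:+, e:+; rest ⊤}  OUT={b:+, e:+; rest ⊤}
  B6:  IN={b:+, e:+; rest ⊤}  OUT={e:+; rest ⊤}
  B7:  IN={e:+; rest ⊤}  OUT={e:-; rest ⊤}

Merge at B7: IN[B7] = OUT[B6] = {a: ⊤, b: ⊤, c: ⊤, d: ⊤, e: +, f: ⊤}
Applying B7's transfer function to that IN value gives OUT[B7] (row B7 above).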